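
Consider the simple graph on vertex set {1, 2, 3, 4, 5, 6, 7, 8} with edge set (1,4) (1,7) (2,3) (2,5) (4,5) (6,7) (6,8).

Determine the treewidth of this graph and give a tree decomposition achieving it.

The largest bag has 2 vertices, giving width 1; this decomposition certifies tw(G) ≤ 1. Any graph with an edge has treewidth ≥ 1, and G has the edge 3–2. Combining the bounds, tw(G) = 1.

Treewidth 1.
One such decomposition:
Bags: B1 = {2, 3}  B2 = {2, 5}  B3 = {4, 5}  B4 = {1, 4}  B5 = {1, 7}  B6 = {6, 7}  B7 = {6, 8}
Tree: B1–B2, B2–B3, B3–B4, B4–B5, B5–B6, B6–B7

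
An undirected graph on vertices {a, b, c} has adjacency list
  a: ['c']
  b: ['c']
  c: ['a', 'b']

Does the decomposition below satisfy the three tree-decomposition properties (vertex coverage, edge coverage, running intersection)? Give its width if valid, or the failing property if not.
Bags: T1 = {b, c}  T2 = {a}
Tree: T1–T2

A tree decomposition must satisfy three properties: every vertex lies in some bag; for every edge, both endpoints lie together in some bag; and for every vertex, the bags containing it form a connected subtree. Here edge (c,a) lies in no bag, so the decomposition is invalid.

No — edge (c,a) lies in no bag.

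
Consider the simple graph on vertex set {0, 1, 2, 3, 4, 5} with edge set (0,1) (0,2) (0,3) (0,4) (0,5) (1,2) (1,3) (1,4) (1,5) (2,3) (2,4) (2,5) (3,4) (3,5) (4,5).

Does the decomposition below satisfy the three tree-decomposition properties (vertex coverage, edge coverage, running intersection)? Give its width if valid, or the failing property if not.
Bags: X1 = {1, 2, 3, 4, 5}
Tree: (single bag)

No — vertex 0 appears in no bag.

A tree decomposition must satisfy three properties: every vertex lies in some bag; for every edge, both endpoints lie together in some bag; and for every vertex, the bags containing it form a connected subtree. Here vertex 0 appears in no bag, so the decomposition is invalid.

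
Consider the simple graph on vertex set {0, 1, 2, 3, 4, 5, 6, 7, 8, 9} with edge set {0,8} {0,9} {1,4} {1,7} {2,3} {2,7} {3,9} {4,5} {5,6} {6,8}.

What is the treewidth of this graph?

A width-2 tree decomposition is:
Bags: B1 = {0, 6, 8}  B2 = {0, 5, 6}  B3 = {0, 4, 5}  B4 = {0, 1, 4}  B5 = {0, 1, 7}  B6 = {0, 2, 7}  B7 = {0, 2, 3}  B8 = {0, 3, 9}
Tree: B1–B2, B2–B3, B3–B4, B4–B5, B5–B6, B6–B7, B7–B8
Each bag holds 3 vertices, so the decomposition has width 2, which upper-bounds the treewidth. The edges 0–8–6–5–4–1–7–2–3–9–0 form a cycle, so G is not a tree and its treewidth is at least 2. Therefore the treewidth is 2.

2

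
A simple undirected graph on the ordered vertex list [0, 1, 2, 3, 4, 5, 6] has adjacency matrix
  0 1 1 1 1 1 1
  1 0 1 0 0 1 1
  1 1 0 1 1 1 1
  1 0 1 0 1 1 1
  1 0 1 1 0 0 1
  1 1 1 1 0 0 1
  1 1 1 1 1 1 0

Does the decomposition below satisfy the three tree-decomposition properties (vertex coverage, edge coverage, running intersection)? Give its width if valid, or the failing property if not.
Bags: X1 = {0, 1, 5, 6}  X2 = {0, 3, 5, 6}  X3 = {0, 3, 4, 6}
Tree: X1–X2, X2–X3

No — vertex 2 appears in no bag.

A tree decomposition must satisfy three properties: every vertex lies in some bag; for every edge, both endpoints lie together in some bag; and for every vertex, the bags containing it form a connected subtree. Here vertex 2 appears in no bag, so the decomposition is invalid.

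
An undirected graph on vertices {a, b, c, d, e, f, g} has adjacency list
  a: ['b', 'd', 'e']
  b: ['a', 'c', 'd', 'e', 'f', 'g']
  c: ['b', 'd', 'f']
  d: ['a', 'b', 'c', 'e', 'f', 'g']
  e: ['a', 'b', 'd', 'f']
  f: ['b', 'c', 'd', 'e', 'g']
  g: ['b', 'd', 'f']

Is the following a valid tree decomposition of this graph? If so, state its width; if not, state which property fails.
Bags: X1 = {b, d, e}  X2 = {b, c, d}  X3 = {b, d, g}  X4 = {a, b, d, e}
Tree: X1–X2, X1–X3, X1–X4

A tree decomposition must satisfy three properties: every vertex lies in some bag; for every edge, both endpoints lie together in some bag; and for every vertex, the bags containing it form a connected subtree. Here vertex f appears in no bag, so the decomposition is invalid.

No — vertex f appears in no bag.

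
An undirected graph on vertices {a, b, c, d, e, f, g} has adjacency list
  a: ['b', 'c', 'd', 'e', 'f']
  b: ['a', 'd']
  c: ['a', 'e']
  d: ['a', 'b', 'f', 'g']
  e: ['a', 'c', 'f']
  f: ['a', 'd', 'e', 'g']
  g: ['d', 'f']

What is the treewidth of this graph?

2

A width-2 tree decomposition is:
Bags: B1 = {a, d, f}  B2 = {a, e, f}  B3 = {a, b, d}  B4 = {a, c, e}  B5 = {d, f, g}
Tree: B1–B2, B1–B3, B2–B4, B1–B5
The largest bag has 3 vertices, giving width 2; this decomposition certifies tw(G) ≤ 2. For the lower bound, the 3 vertices {d, f, g} are pairwise adjacent, and any tree decomposition puts a clique entirely inside one bag — forcing width ≥ 2. Therefore the treewidth is 2.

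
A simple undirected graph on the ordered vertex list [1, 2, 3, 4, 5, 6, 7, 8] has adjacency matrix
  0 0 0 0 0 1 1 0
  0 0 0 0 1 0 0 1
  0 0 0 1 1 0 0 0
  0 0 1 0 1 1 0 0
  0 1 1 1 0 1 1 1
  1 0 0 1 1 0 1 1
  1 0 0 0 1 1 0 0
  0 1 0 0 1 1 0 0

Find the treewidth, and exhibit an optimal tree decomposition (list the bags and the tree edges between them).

Treewidth 2.
One optimal decomposition is:
Bags: B1 = {4, 5, 6}  B2 = {5, 6, 8}  B3 = {3, 4, 5}  B4 = {5, 6, 7}  B5 = {2, 5, 8}  B6 = {1, 6, 7}
Tree: B1–B2, B1–B3, B1–B4, B2–B5, B4–B6

Every bag has size at most 3, so the width is 3 − 1 = 2 and tw(G) ≤ 2. On the other hand G contains the 3-clique {1, 6, 7}. A clique must lie in a single bag of any decomposition, so no decomposition can have width below 2. Therefore the treewidth is 2.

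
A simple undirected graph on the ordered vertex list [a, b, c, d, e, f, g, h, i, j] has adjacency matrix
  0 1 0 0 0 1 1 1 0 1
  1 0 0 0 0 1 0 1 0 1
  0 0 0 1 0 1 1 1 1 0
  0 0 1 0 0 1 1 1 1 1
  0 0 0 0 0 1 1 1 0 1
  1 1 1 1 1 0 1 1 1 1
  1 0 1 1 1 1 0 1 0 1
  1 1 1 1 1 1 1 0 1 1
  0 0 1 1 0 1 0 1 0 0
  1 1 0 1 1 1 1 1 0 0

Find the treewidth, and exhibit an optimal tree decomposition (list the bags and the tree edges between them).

Treewidth 4.
One such decomposition:
Bags: B1 = {a, f, g, h, j}  B2 = {e, f, g, h, j}  B3 = {d, f, g, h, j}  B4 = {a, b, f, h, j}  B5 = {c, d, f, g, h}  B6 = {c, d, f, h, i}
Tree: B1–B2, B1–B3, B1–B4, B3–B5, B5–B6

Each bag holds 5 vertices, so the decomposition has width 4, which upper-bounds the treewidth. On the other hand G contains the 5-clique {d, f, g, h, j}. A clique must lie in a single bag of any decomposition, so no decomposition can have width below 4. Therefore the treewidth is 4.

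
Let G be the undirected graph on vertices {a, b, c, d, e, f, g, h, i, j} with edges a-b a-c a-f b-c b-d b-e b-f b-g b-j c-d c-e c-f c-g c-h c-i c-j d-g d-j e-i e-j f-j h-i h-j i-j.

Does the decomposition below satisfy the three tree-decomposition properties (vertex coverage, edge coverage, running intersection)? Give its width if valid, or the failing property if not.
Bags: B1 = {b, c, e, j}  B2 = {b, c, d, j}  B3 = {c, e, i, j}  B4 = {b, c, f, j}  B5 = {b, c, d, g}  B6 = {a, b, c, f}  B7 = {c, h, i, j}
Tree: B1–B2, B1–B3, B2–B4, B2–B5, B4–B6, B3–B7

Yes; width 3.

Checking the three conditions: (i) the bags cover all of {a, b, c, d, e, f, g, h, i, j}; (ii) for each edge, some bag contains both endpoints; (iii) the bags containing any fixed vertex form a subtree. All hold, so the decomposition is valid with width 4 − 1 = 3.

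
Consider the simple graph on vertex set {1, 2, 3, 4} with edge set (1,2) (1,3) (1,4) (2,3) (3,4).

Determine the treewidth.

A width-2 tree decomposition is:
Bags: B1 = {1, 3, 4}  B2 = {1, 2, 3}
Tree: B1–B2
Every bag has size at most 3, so the width is 3 − 1 = 2 and tw(G) ≤ 2. Conversely, {1, 2, 3} is a clique of size 3, and the vertices of any clique must share a bag in every tree decomposition; so some bag has ≥ 3 vertices and tw(G) ≥ 2. Combining the bounds, tw(G) = 2.

2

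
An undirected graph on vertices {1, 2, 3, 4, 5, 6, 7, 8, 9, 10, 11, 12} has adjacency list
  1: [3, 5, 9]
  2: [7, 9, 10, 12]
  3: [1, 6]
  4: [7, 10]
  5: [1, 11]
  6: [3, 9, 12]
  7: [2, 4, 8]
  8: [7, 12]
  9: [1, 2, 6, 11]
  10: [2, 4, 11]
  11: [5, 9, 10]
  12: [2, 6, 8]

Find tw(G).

3

A width-3 tree decomposition is:
Bags: B1 = {1, 3, 5, 11}  B2 = {1, 3, 9, 11}  B3 = {3, 6, 9, 11}  B4 = {6, 9, 10, 11}  B5 = {2, 6, 9, 10}  B6 = {2, 6, 10, 12}  B7 = {2, 4, 10, 12}  B8 = {2, 4, 7, 12}  B9 = {4, 7, 8, 12}
Tree: B1–B2, B2–B3, B3–B4, B4–B5, B5–B6, B6–B7, B7–B8, B8–B9
The largest bag has 4 vertices, giving width 3; this decomposition certifies tw(G) ≤ 3. For the lower bound: the 4 vertex sets {1,3,5}, {11}, {9}, {2,6,10,12} are disjoint, each induces a connected subgraph, and every pair is joined by at least one edge of G. Contracting each set to a single vertex therefore yields K_{4} as a minor, and since treewidth is minor-monotone, tw(G) ≥ tw(K_{4}) = 3. The upper and lower bounds meet at 3, so that is the treewidth.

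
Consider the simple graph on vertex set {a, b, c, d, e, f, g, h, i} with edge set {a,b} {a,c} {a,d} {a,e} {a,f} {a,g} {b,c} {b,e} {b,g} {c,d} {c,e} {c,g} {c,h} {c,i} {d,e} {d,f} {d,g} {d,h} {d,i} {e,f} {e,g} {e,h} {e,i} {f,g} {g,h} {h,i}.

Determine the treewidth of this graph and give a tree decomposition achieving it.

The largest bag has 5 vertices, giving width 4; this decomposition certifies tw(G) ≤ 4. Conversely, {c, d, e, g, h} is a clique of size 5, and the vertices of any clique must share a bag in every tree decomposition; so some bag has ≥ 5 vertices and tw(G) ≥ 4. Hence tw(G) = 4 exactly.

Treewidth 4.
Bags: B1 = {a, c, d, e, g}  B2 = {a, d, e, f, g}  B3 = {a, b, c, e, g}  B4 = {c, d, e, g, h}  B5 = {c, d, e, h, i}
Tree: B1–B2, B1–B3, B1–B4, B4–B5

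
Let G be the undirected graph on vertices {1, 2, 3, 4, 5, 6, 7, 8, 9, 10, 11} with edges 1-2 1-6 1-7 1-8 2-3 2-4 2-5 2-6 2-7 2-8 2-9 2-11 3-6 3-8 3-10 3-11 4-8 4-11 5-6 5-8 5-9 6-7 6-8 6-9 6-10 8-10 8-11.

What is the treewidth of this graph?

3

A width-3 tree decomposition is:
Bags: B1 = {1, 2, 6, 8}  B2 = {2, 3, 6, 8}  B3 = {1, 2, 6, 7}  B4 = {2, 5, 6, 8}  B5 = {3, 6, 8, 10}  B6 = {2, 3, 8, 11}  B7 = {2, 4, 8, 11}  B8 = {2, 5, 6, 9}
Tree: B1–B2, B1–B3, B2–B4, B2–B5, B2–B6, B6–B7, B4–B8
Each bag holds 4 vertices, so the decomposition has width 3, which upper-bounds the treewidth. For the lower bound, the 4 vertices {2, 3, 8, 11} are pairwise adjacent, and any tree decomposition puts a clique entirely inside one bag — forcing width ≥ 3. Combining the bounds, tw(G) = 3.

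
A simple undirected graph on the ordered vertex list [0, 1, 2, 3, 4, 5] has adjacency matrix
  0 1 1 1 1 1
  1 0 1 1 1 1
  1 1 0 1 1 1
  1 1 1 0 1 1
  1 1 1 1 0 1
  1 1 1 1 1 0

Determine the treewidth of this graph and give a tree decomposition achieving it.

A single bag containing all 6 vertices is trivially a valid decomposition of width 5. Conversely, {0, 1, 2, 3, 4, 5} is a clique of size 6, and the vertices of any clique must share a bag in every tree decomposition; so some bag has ≥ 6 vertices and tw(G) ≥ 5. Combining the bounds, tw(G) = 5.

Treewidth 5.
One optimal decomposition is:
Bags: B1 = {0, 1, 2, 3, 4, 5}
Tree: (single bag)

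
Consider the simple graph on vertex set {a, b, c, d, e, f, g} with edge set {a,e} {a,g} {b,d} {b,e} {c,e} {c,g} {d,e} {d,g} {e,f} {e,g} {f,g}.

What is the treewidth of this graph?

2

A width-2 tree decomposition is:
Bags: B1 = {c, e, g}  B2 = {a, e, g}  B3 = {d, e, g}  B4 = {e, f, g}  B5 = {b, d, e}
Tree: B1–B2, B2–B3, B3–B4, B3–B5
The largest bag has 3 vertices, giving width 2; this decomposition certifies tw(G) ≤ 2. On the other hand G contains the 3-clique {d, e, g}. A clique must lie in a single bag of any decomposition, so no decomposition can have width below 2. The upper and lower bounds meet at 2, so that is the treewidth.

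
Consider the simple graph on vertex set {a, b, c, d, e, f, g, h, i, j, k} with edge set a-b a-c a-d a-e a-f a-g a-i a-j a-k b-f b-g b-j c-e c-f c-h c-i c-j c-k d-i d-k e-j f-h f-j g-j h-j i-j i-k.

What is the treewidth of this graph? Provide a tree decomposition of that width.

Every bag has size at most 4, so the width is 4 − 1 = 3 and tw(G) ≤ 3. On the other hand G contains the 4-clique {c, f, h, j}. A clique must lie in a single bag of any decomposition, so no decomposition can have width below 3. Hence tw(G) = 3 exactly.

Treewidth 3.
One optimal decomposition is:
Bags: B1 = {a, c, i, k}  B2 = {a, c, i, j}  B3 = {a, c, e, j}  B4 = {a, c, f, j}  B5 = {a, b, f, j}  B6 = {c, f, h, j}  B7 = {a, b, g, j}  B8 = {a, d, i, k}
Tree: B1–B2, B2–B3, B2–B4, B4–B5, B4–B6, B5–B7, B1–B8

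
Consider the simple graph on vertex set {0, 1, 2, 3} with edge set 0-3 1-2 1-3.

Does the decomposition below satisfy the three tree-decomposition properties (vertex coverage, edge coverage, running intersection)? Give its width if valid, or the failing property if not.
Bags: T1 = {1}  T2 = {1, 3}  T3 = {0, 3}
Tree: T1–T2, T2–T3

A tree decomposition must satisfy three properties: every vertex lies in some bag; for every edge, both endpoints lie together in some bag; and for every vertex, the bags containing it form a connected subtree. Here vertex 2 appears in no bag, so the decomposition is invalid.

No — vertex 2 appears in no bag.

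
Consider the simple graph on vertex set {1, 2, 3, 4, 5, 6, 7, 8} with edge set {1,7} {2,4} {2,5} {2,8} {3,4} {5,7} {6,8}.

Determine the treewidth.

1

A width-1 tree decomposition is:
Bags: B1 = {2, 5}  B2 = {2, 8}  B3 = {2, 4}  B4 = {5, 7}  B5 = {1, 7}  B6 = {6, 8}  B7 = {3, 4}
Tree: B1–B2, B2–B3, B1–B4, B4–B5, B2–B6, B3–B7
The largest bag has 2 vertices, giving width 1; this decomposition certifies tw(G) ≤ 1. Any graph with an edge has treewidth ≥ 1, and G has the edge 5–2. The upper and lower bounds meet at 1, so that is the treewidth.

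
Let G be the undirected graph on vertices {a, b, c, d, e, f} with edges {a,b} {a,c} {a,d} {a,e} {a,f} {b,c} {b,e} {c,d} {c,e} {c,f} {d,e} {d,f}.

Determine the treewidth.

A width-3 tree decomposition is:
Bags: B1 = {a, c, d, e}  B2 = {a, b, c, e}  B3 = {a, c, d, f}
Tree: B1–B2, B1–B3
Each bag holds 4 vertices, so the decomposition has width 3, which upper-bounds the treewidth. On the other hand G contains the 4-clique {a, c, d, e}. A clique must lie in a single bag of any decomposition, so no decomposition can have width below 3. The upper and lower bounds meet at 3, so that is the treewidth.

3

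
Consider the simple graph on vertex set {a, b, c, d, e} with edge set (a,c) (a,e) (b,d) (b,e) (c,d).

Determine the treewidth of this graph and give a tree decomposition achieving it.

The largest bag has 3 vertices, giving width 2; this decomposition certifies tw(G) ≤ 2. The edges e–a–c–d–b–e form a cycle, so G is not a tree and its treewidth is at least 2. The upper and lower bounds meet at 2, so that is the treewidth.

Treewidth 2.
One such decomposition:
Bags: B1 = {a, c, e}  B2 = {c, d, e}  B3 = {b, d, e}
Tree: B1–B2, B2–B3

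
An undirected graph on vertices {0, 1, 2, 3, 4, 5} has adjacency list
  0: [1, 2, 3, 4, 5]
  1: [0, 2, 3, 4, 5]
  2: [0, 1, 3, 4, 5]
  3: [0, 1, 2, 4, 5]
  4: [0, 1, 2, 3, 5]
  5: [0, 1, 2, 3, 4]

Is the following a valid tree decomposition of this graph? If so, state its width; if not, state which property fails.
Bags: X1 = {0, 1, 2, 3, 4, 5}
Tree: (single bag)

Every vertex of G appears in some bag (union = {0, 1, 2, 3, 4, 5}); every edge is covered by a bag; and for each vertex v the set of bags containing v is connected in the bag tree. The decomposition is therefore valid. The largest bag has 6 vertices, so the width is 5.

Yes; width 5.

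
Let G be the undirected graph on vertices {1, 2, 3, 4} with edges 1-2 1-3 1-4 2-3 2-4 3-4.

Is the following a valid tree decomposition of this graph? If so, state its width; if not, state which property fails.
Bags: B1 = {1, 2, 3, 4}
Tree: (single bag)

Yes; width 3.

Every vertex of G appears in some bag (union = {1, 2, 3, 4}); every edge is covered by a bag; and for each vertex v the set of bags containing v is connected in the bag tree. The decomposition is therefore valid. The largest bag has 4 vertices, so the width is 3.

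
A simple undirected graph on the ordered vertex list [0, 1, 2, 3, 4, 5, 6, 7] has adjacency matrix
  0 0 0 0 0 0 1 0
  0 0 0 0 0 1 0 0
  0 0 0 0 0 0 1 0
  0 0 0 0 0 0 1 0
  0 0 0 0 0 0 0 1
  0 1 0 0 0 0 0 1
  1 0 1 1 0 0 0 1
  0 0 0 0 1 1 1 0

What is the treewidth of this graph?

A width-1 tree decomposition is:
Bags: B1 = {5, 7}  B2 = {6, 7}  B3 = {3, 6}  B4 = {0, 6}  B5 = {2, 6}  B6 = {1, 5}  B7 = {4, 7}
Tree: B1–B2, B2–B3, B3–B4, B2–B5, B1–B6, B1–B7
Every bag has size at most 2, so the width is 2 − 1 = 1 and tw(G) ≤ 1. Since G has at least one edge (e.g. 7–5), it is not an edgeless graph, so tw(G) ≥ 1. The upper and lower bounds meet at 1, so that is the treewidth.

1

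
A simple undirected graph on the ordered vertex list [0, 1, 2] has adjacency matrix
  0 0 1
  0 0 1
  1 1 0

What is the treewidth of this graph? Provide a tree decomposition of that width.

Treewidth 1.
One optimal decomposition is:
Bags: B1 = {0, 2}  B2 = {1, 2}
Tree: B1–B2

Each bag holds 2 vertices, so the decomposition has width 1, which upper-bounds the treewidth. Any graph with an edge has treewidth ≥ 1, and G has the edge 0–2. Therefore the treewidth is 1.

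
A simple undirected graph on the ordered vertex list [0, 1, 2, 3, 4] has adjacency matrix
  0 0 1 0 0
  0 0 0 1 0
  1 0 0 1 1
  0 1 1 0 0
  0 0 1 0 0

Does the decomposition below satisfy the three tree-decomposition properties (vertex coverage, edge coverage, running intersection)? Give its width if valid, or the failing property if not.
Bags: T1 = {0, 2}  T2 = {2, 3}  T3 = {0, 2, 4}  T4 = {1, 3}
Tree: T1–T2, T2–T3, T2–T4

A tree decomposition must satisfy three properties: every vertex lies in some bag; for every edge, both endpoints lie together in some bag; and for every vertex, the bags containing it form a connected subtree. Here bags containing vertex 0 are not connected in the tree, so the decomposition is invalid.

No — bags containing vertex 0 are not connected in the tree.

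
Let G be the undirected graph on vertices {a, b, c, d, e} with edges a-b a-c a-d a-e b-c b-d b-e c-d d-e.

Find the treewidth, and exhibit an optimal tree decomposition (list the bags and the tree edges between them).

Treewidth 3.
Bags: B1 = {a, b, d, e}  B2 = {a, b, c, d}
Tree: B1–B2

Every bag has size at most 4, so the width is 4 − 1 = 3 and tw(G) ≤ 3. Conversely, {a, b, d, e} is a clique of size 4, and the vertices of any clique must share a bag in every tree decomposition; so some bag has ≥ 4 vertices and tw(G) ≥ 3. Combining the bounds, tw(G) = 3.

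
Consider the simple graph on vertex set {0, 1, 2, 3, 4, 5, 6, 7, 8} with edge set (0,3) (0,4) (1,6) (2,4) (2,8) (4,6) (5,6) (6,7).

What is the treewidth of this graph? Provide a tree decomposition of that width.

Treewidth 1.
One optimal decomposition is:
Bags: B1 = {4, 6}  B2 = {0, 4}  B3 = {2, 4}  B4 = {1, 6}  B5 = {6, 7}  B6 = {2, 8}  B7 = {5, 6}  B8 = {0, 3}
Tree: B1–B2, B2–B3, B1–B4, B1–B5, B3–B6, B5–B7, B2–B8

Every bag has size at most 2, so the width is 2 − 1 = 1 and tw(G) ≤ 1. Any graph with an edge has treewidth ≥ 1, and G has the edge 6–4. Hence tw(G) = 1 exactly.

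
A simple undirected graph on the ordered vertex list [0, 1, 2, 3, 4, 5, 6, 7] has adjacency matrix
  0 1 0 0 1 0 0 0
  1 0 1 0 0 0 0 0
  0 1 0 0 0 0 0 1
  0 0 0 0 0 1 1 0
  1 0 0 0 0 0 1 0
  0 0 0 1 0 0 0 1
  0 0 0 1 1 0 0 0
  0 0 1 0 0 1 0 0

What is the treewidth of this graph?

A width-2 tree decomposition is:
Bags: B1 = {3, 5, 6}  B2 = {4, 5, 6}  B3 = {0, 4, 5}  B4 = {0, 1, 5}  B5 = {1, 2, 5}  B6 = {2, 5, 7}
Tree: B1–B2, B2–B3, B3–B4, B4–B5, B5–B6
The largest bag has 3 vertices, giving width 2; this decomposition certifies tw(G) ≤ 2. The edges 5–3–6–4–0–1–2–7–5 form a cycle, so G is not a tree and its treewidth is at least 2. Hence tw(G) = 2 exactly.

2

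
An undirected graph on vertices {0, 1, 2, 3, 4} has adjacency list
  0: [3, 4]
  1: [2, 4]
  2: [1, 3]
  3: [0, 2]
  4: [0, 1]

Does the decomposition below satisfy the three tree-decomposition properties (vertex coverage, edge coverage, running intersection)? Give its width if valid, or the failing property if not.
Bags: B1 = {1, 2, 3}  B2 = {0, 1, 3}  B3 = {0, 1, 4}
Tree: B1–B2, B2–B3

Every vertex of G appears in some bag (union = {0, 1, 2, 3, 4}); every edge is covered by a bag; and for each vertex v the set of bags containing v is connected in the bag tree. The decomposition is therefore valid. The largest bag has 3 vertices, so the width is 2.

Yes; width 2.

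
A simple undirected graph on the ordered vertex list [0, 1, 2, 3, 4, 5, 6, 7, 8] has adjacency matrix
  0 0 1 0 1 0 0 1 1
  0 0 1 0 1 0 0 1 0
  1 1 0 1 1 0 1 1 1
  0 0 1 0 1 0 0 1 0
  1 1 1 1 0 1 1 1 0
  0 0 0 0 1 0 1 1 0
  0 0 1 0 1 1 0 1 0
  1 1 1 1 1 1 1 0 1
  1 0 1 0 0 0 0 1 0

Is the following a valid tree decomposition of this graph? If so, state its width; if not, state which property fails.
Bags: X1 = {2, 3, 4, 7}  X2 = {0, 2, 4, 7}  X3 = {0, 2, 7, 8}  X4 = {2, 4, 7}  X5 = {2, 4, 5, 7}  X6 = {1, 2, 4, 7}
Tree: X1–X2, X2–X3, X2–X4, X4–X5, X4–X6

A tree decomposition must satisfy three properties: every vertex lies in some bag; for every edge, both endpoints lie together in some bag; and for every vertex, the bags containing it form a connected subtree. Here vertex 6 appears in no bag, so the decomposition is invalid.

No — vertex 6 appears in no bag.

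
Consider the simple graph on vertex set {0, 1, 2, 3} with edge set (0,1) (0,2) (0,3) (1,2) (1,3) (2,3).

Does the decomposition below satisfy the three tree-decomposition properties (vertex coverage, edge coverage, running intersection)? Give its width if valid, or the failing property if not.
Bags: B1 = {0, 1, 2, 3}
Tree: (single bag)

Checking the three conditions: (i) the bags cover all of {0, 1, 2, 3}; (ii) for each edge, some bag contains both endpoints; (iii) the bags containing any fixed vertex form a subtree. All hold, so the decomposition is valid with width 4 − 1 = 3.

Yes; width 3.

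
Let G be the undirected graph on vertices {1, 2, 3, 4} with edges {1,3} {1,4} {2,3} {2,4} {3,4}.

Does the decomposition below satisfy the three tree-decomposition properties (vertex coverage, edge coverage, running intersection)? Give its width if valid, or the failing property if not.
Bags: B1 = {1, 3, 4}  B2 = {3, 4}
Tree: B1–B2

No — vertex 2 appears in no bag.

A tree decomposition must satisfy three properties: every vertex lies in some bag; for every edge, both endpoints lie together in some bag; and for every vertex, the bags containing it form a connected subtree. Here vertex 2 appears in no bag, so the decomposition is invalid.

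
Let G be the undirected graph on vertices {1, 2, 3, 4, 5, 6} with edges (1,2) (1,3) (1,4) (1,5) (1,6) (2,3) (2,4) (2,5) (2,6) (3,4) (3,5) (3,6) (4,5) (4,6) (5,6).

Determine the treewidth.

A width-5 tree decomposition is:
Bags: B1 = {1, 2, 3, 4, 5, 6}
Tree: (single bag)
With just one bag of size 6, the width is 6 − 1 = 5, so tw(G) ≤ 5. On the other hand G contains the 6-clique {1, 2, 3, 4, 5, 6}. A clique must lie in a single bag of any decomposition, so no decomposition can have width below 5. Therefore the treewidth is 5.

5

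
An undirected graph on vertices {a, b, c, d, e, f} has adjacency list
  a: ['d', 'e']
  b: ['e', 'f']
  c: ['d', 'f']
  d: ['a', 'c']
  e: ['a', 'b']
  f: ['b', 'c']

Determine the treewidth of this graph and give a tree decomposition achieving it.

Treewidth 2.
One optimal decomposition is:
Bags: B1 = {a, b, e}  B2 = {a, b, f}  B3 = {a, c, f}  B4 = {a, c, d}
Tree: B1–B2, B2–B3, B3–B4

Each bag holds 3 vertices, so the decomposition has width 2, which upper-bounds the treewidth. For the lower bound, G contains the cycle a–e–b–f–c–d–a, so G is not a forest; only forests have treewidth ≤ 1, hence tw(G) ≥ 2. The upper and lower bounds meet at 2, so that is the treewidth.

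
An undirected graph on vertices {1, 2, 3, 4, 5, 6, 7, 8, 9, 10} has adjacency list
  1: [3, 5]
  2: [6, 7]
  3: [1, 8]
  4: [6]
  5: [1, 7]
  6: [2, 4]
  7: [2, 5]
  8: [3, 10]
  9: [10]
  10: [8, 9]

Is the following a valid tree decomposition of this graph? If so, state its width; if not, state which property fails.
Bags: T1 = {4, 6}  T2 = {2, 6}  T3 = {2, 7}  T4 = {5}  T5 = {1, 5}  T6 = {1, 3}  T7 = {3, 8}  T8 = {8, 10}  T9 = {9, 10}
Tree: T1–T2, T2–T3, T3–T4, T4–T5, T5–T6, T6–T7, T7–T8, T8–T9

A tree decomposition must satisfy three properties: every vertex lies in some bag; for every edge, both endpoints lie together in some bag; and for every vertex, the bags containing it form a connected subtree. Here edge (7,5) lies in no bag, so the decomposition is invalid.

No — edge (7,5) lies in no bag.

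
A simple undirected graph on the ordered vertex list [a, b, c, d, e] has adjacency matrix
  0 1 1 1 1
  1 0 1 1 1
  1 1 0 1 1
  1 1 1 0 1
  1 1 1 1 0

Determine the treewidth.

4

A width-4 tree decomposition is:
Bags: B1 = {a, b, c, d, e}
Tree: (single bag)
With just one bag of size 5, the width is 5 − 1 = 4, so tw(G) ≤ 4. On the other hand G contains the 5-clique {a, b, c, d, e}. A clique must lie in a single bag of any decomposition, so no decomposition can have width below 4. Combining the bounds, tw(G) = 4.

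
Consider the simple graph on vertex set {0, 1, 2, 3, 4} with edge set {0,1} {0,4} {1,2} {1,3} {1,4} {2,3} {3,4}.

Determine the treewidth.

2

A width-2 tree decomposition is:
Bags: B1 = {1, 3, 4}  B2 = {0, 1, 4}  B3 = {1, 2, 3}
Tree: B1–B2, B1–B3
Each bag holds 3 vertices, so the decomposition has width 2, which upper-bounds the treewidth. For the lower bound, the 3 vertices {0, 1, 4} are pairwise adjacent, and any tree decomposition puts a clique entirely inside one bag — forcing width ≥ 2. Combining the bounds, tw(G) = 2.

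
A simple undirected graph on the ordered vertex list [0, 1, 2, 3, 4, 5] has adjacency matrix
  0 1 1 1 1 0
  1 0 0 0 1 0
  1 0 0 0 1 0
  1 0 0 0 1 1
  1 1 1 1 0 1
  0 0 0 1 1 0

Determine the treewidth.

2

A width-2 tree decomposition is:
Bags: B1 = {0, 3, 4}  B2 = {0, 1, 4}  B3 = {0, 2, 4}  B4 = {3, 4, 5}
Tree: B1–B2, B1–B3, B1–B4
Each bag holds 3 vertices, so the decomposition has width 2, which upper-bounds the treewidth. On the other hand G contains the 3-clique {0, 1, 4}. A clique must lie in a single bag of any decomposition, so no decomposition can have width below 2. Therefore the treewidth is 2.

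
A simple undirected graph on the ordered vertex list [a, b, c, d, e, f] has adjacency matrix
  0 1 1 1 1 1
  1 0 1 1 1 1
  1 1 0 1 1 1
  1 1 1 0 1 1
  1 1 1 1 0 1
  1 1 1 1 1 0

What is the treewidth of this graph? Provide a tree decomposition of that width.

A single bag containing all 6 vertices is trivially a valid decomposition of width 5. For the lower bound, the 6 vertices {a, b, c, d, e, f} are pairwise adjacent, and any tree decomposition puts a clique entirely inside one bag — forcing width ≥ 5. Combining the bounds, tw(G) = 5.

Treewidth 5.
One such decomposition:
Bags: B1 = {a, b, c, d, e, f}
Tree: (single bag)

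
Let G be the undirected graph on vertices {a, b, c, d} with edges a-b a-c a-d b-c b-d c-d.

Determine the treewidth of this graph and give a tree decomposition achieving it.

With just one bag of size 4, the width is 4 − 1 = 3, so tw(G) ≤ 3. On the other hand G contains the 4-clique {a, b, c, d}. A clique must lie in a single bag of any decomposition, so no decomposition can have width below 3. Hence tw(G) = 3 exactly.

Treewidth 3.
One such decomposition:
Bags: B1 = {a, b, c, d}
Tree: (single bag)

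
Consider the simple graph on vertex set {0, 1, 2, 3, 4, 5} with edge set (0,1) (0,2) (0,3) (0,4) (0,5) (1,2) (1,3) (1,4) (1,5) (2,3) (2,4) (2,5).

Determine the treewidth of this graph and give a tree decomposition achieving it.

Treewidth 3.
Bags: B1 = {0, 1, 2, 3}  B2 = {0, 1, 2, 4}  B3 = {0, 1, 2, 5}
Tree: B1–B2, B1–B3

Every bag has size at most 4, so the width is 4 − 1 = 3 and tw(G) ≤ 3. Conversely, {0, 1, 2, 3} is a clique of size 4, and the vertices of any clique must share a bag in every tree decomposition; so some bag has ≥ 4 vertices and tw(G) ≥ 3. The upper and lower bounds meet at 3, so that is the treewidth.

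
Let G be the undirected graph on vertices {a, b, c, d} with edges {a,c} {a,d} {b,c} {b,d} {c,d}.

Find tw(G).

A width-2 tree decomposition is:
Bags: B1 = {a, c, d}  B2 = {b, c, d}
Tree: B1–B2
The largest bag has 3 vertices, giving width 2; this decomposition certifies tw(G) ≤ 2. For the lower bound, the 3 vertices {a, c, d} are pairwise adjacent, and any tree decomposition puts a clique entirely inside one bag — forcing width ≥ 2. Combining the bounds, tw(G) = 2.

2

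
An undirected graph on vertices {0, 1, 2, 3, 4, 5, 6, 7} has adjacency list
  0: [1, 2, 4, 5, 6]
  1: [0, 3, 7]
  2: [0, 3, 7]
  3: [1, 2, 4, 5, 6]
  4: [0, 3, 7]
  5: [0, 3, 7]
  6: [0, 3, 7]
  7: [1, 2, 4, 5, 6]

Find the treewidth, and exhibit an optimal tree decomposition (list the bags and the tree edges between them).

Each bag holds 4 vertices, so the decomposition has width 3, which upper-bounds the treewidth. For the lower bound: the 4 vertex sets {2,7}, {3,6}, {0}, {5} are disjoint, each induces a connected subgraph, and every pair is joined by at least one edge of G. Contracting each set to a single vertex therefore yields K_{4} as a minor, and since treewidth is minor-monotone, tw(G) ≥ tw(K_{4}) = 3. Therefore the treewidth is 3.

Treewidth 3.
One such decomposition:
Bags: B1 = {0, 2, 3, 7}  B2 = {0, 3, 6, 7}  B3 = {0, 3, 5, 7}  B4 = {0, 1, 3, 7}  B5 = {0, 3, 4, 7}
Tree: B1–B2, B2–B3, B3–B4, B4–B5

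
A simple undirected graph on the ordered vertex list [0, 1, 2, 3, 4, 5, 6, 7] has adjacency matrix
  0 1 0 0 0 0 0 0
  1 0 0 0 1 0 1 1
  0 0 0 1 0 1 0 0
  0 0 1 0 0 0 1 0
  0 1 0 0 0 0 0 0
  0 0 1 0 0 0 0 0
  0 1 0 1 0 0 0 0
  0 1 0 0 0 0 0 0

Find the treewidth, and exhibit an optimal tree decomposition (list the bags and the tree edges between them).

Treewidth 1.
One optimal decomposition is:
Bags: B1 = {3, 6}  B2 = {1, 6}  B3 = {0, 1}  B4 = {1, 7}  B5 = {2, 3}  B6 = {2, 5}  B7 = {1, 4}
Tree: B1–B2, B2–B3, B3–B4, B1–B5, B5–B6, B3–B7

Every bag has size at most 2, so the width is 2 − 1 = 1 and tw(G) ≤ 1. G has an edge, so its treewidth is at least 1. The upper and lower bounds meet at 1, so that is the treewidth.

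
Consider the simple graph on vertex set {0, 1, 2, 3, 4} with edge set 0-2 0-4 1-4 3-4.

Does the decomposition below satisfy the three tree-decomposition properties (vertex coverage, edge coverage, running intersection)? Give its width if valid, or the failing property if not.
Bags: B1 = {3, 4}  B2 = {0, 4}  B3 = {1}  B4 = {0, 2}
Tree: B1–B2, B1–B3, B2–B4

A tree decomposition must satisfy three properties: every vertex lies in some bag; for every edge, both endpoints lie together in some bag; and for every vertex, the bags containing it form a connected subtree. Here edge (4,1) lies in no bag, so the decomposition is invalid.

No — edge (4,1) lies in no bag.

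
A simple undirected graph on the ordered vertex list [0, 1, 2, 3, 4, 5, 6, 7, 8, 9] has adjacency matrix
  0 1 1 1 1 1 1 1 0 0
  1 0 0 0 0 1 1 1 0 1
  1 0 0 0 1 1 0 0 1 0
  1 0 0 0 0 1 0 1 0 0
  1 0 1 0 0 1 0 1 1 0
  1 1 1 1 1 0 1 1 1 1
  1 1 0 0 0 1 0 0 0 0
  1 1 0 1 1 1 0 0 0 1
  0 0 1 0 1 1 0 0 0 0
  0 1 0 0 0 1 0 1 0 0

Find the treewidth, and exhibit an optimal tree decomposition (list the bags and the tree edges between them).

Treewidth 3.
One optimal decomposition is:
Bags: B1 = {1, 5, 7, 9}  B2 = {0, 1, 5, 7}  B3 = {0, 3, 5, 7}  B4 = {0, 4, 5, 7}  B5 = {0, 2, 4, 5}  B6 = {0, 1, 5, 6}  B7 = {2, 4, 5, 8}
Tree: B1–B2, B2–B3, B2–B4, B4–B5, B2–B6, B5–B7

The largest bag has 4 vertices, giving width 3; this decomposition certifies tw(G) ≤ 3. Conversely, {0, 2, 4, 5} is a clique of size 4, and the vertices of any clique must share a bag in every tree decomposition; so some bag has ≥ 4 vertices and tw(G) ≥ 3. Therefore the treewidth is 3.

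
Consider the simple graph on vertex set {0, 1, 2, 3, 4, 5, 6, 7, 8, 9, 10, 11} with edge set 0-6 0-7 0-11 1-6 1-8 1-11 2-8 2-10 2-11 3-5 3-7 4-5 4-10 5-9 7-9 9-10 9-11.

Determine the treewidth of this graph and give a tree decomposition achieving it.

Every bag has size at most 4, so the width is 4 − 1 = 3 and tw(G) ≤ 3. For the lower bound: the 4 vertex sets {3,4,5}, {7}, {9}, {0,2,10,11} are disjoint, each induces a connected subgraph, and every pair is joined by at least one edge of G. Contracting each set to a single vertex therefore yields K_{4} as a minor, and since treewidth is minor-monotone, tw(G) ≥ tw(K_{4}) = 3. Therefore the treewidth is 3.

Treewidth 3.
One such decomposition:
Bags: B1 = {3, 4, 5, 7}  B2 = {4, 5, 7, 9}  B3 = {4, 7, 9, 10}  B4 = {0, 7, 9, 10}  B5 = {0, 9, 10, 11}  B6 = {0, 2, 10, 11}  B7 = {0, 2, 6, 11}  B8 = {1, 2, 6, 11}  B9 = {1, 2, 6, 8}
Tree: B1–B2, B2–B3, B3–B4, B4–B5, B5–B6, B6–B7, B7–B8, B8–B9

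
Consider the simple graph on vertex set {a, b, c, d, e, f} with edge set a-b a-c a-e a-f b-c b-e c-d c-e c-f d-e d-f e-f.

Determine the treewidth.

A width-3 tree decomposition is:
Bags: B1 = {c, d, e, f}  B2 = {a, c, e, f}  B3 = {a, b, c, e}
Tree: B1–B2, B2–B3
Each bag holds 4 vertices, so the decomposition has width 3, which upper-bounds the treewidth. On the other hand G contains the 4-clique {c, d, e, f}. A clique must lie in a single bag of any decomposition, so no decomposition can have width below 3. Combining the bounds, tw(G) = 3.

3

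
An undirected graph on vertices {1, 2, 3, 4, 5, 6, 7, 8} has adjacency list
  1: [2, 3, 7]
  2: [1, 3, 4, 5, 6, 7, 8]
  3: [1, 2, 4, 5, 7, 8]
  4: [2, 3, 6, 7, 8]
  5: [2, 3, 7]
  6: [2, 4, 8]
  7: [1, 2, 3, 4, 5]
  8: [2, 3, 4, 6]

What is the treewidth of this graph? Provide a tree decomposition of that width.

Each bag holds 4 vertices, so the decomposition has width 3, which upper-bounds the treewidth. On the other hand G contains the 4-clique {2, 3, 4, 8}. A clique must lie in a single bag of any decomposition, so no decomposition can have width below 3. The upper and lower bounds meet at 3, so that is the treewidth.

Treewidth 3.
Bags: B1 = {2, 3, 4, 8}  B2 = {2, 4, 6, 8}  B3 = {2, 3, 4, 7}  B4 = {1, 2, 3, 7}  B5 = {2, 3, 5, 7}
Tree: B1–B2, B1–B3, B3–B4, B3–B5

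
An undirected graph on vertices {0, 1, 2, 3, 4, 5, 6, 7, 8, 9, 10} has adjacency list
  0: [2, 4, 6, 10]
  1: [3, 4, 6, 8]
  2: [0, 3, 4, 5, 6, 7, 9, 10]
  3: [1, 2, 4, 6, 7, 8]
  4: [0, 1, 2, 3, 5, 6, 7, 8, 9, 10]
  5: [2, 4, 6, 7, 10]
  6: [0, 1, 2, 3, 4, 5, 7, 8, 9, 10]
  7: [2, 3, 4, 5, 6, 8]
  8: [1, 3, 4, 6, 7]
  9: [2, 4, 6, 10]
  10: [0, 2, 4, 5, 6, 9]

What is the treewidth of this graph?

A width-4 tree decomposition is:
Bags: B1 = {2, 3, 4, 6, 7}  B2 = {3, 4, 6, 7, 8}  B3 = {2, 4, 5, 6, 7}  B4 = {2, 4, 5, 6, 10}  B5 = {2, 4, 6, 9, 10}  B6 = {0, 2, 4, 6, 10}  B7 = {1, 3, 4, 6, 8}
Tree: B1–B2, B1–B3, B3–B4, B4–B5, B5–B6, B2–B7
Each bag holds 5 vertices, so the decomposition has width 4, which upper-bounds the treewidth. On the other hand G contains the 5-clique {1, 3, 4, 6, 8}. A clique must lie in a single bag of any decomposition, so no decomposition can have width below 4. The upper and lower bounds meet at 4, so that is the treewidth.

4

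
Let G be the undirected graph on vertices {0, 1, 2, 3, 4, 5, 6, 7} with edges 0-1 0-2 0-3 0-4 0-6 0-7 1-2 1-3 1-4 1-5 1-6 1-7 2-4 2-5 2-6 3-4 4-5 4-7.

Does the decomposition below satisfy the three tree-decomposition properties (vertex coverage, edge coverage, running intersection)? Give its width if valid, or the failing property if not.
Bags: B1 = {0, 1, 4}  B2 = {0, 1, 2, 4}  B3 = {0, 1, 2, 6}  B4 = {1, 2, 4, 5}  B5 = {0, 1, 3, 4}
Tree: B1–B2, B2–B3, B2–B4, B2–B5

A tree decomposition must satisfy three properties: every vertex lies in some bag; for every edge, both endpoints lie together in some bag; and for every vertex, the bags containing it form a connected subtree. Here vertex 7 appears in no bag, so the decomposition is invalid.

No — vertex 7 appears in no bag.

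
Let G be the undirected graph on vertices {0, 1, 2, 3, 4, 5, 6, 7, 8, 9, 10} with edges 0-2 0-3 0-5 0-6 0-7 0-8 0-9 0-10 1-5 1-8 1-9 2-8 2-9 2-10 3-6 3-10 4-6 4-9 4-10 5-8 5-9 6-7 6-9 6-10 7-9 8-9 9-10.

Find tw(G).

3

A width-3 tree decomposition is:
Bags: B1 = {0, 2, 8, 9}  B2 = {0, 5, 8, 9}  B3 = {0, 2, 9, 10}  B4 = {0, 6, 9, 10}  B5 = {1, 5, 8, 9}  B6 = {4, 6, 9, 10}  B7 = {0, 3, 6, 10}  B8 = {0, 6, 7, 9}
Tree: B1–B2, B1–B3, B3–B4, B2–B5, B4–B6, B4–B7, B4–B8
The largest bag has 4 vertices, giving width 3; this decomposition certifies tw(G) ≤ 3. On the other hand G contains the 4-clique {0, 2, 8, 9}. A clique must lie in a single bag of any decomposition, so no decomposition can have width below 3. Hence tw(G) = 3 exactly.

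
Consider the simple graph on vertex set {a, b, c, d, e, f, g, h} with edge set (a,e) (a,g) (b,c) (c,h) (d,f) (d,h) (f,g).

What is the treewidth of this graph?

A width-1 tree decomposition is:
Bags: B1 = {a, e}  B2 = {a, g}  B3 = {f, g}  B4 = {d, f}  B5 = {d, h}  B6 = {c, h}  B7 = {b, c}
Tree: B1–B2, B2–B3, B3–B4, B4–B5, B5–B6, B6–B7
Every bag has size at most 2, so the width is 2 − 1 = 1 and tw(G) ≤ 1. Any graph with an edge has treewidth ≥ 1, and G has the edge e–a. The upper and lower bounds meet at 1, so that is the treewidth.

1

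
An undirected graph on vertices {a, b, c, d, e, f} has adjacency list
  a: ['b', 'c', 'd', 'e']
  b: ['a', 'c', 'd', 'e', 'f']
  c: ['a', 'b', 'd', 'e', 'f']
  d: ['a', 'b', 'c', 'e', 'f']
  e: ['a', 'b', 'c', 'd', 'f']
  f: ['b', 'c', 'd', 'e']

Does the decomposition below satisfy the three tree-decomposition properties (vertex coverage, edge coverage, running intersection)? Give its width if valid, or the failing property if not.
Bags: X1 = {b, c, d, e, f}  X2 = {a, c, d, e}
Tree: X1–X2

No — edge (b,a) lies in no bag.

A tree decomposition must satisfy three properties: every vertex lies in some bag; for every edge, both endpoints lie together in some bag; and for every vertex, the bags containing it form a connected subtree. Here edge (b,a) lies in no bag, so the decomposition is invalid.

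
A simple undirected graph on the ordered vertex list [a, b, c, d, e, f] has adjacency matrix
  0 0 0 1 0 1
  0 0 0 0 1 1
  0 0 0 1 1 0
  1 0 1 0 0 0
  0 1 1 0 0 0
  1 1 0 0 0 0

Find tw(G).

A width-2 tree decomposition is:
Bags: B1 = {a, d, f}  B2 = {b, d, f}  B3 = {b, d, e}  B4 = {c, d, e}
Tree: B1–B2, B2–B3, B3–B4
Each bag holds 3 vertices, so the decomposition has width 2, which upper-bounds the treewidth. For the lower bound, G contains the cycle d–a–f–b–e–c–d, so G is not a forest; only forests have treewidth ≤ 1, hence tw(G) ≥ 2. Hence tw(G) = 2 exactly.

2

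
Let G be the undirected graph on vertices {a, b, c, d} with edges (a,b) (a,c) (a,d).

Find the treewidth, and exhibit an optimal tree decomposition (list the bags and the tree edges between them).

Treewidth 1.
One such decomposition:
Bags: B1 = {a, b}  B2 = {a, d}  B3 = {a, c}
Tree: B1–B2, B2–B3

The largest bag has 2 vertices, giving width 1; this decomposition certifies tw(G) ≤ 1. Any graph with an edge has treewidth ≥ 1, and G has the edge a–b. Hence tw(G) = 1 exactly.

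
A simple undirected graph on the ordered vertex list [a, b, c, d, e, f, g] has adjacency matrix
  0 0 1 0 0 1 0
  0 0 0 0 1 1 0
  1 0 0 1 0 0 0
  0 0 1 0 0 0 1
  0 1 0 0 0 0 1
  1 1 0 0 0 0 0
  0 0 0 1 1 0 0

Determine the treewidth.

2

A width-2 tree decomposition is:
Bags: B1 = {a, b, f}  B2 = {a, b, c}  B3 = {b, c, d}  B4 = {b, d, g}  B5 = {b, e, g}
Tree: B1–B2, B2–B3, B3–B4, B4–B5
Each bag holds 3 vertices, so the decomposition has width 2, which upper-bounds the treewidth. For the lower bound, G contains the cycle b–f–a–c–d–g–e–b, so G is not a forest; only forests have treewidth ≤ 1, hence tw(G) ≥ 2. Combining the bounds, tw(G) = 2.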